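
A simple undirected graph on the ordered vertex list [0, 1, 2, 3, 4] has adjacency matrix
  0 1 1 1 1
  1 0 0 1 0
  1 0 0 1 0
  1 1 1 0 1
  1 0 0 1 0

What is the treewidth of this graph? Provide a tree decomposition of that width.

Treewidth 2.
One optimal decomposition is:
Bags: B1 = {0, 2, 3}  B2 = {0, 3, 4}  B3 = {0, 1, 3}
Tree: B1–B2, B1–B3

Every bag has size at most 3, so the width is 3 − 1 = 2 and tw(G) ≤ 2. Conversely, {0, 1, 3} is a clique of size 3, and the vertices of any clique must share a bag in every tree decomposition; so some bag has ≥ 3 vertices and tw(G) ≥ 2. Hence tw(G) = 2 exactly.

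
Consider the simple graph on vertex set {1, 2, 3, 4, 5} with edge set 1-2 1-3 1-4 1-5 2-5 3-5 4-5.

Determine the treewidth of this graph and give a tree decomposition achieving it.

Every bag has size at most 3, so the width is 3 − 1 = 2 and tw(G) ≤ 2. For the lower bound, the 3 vertices {1, 2, 5} are pairwise adjacent, and any tree decomposition puts a clique entirely inside one bag — forcing width ≥ 2. Combining the bounds, tw(G) = 2.

Treewidth 2.
One optimal decomposition is:
Bags: B1 = {1, 2, 5}  B2 = {1, 4, 5}  B3 = {1, 3, 5}
Tree: B1–B2, B2–B3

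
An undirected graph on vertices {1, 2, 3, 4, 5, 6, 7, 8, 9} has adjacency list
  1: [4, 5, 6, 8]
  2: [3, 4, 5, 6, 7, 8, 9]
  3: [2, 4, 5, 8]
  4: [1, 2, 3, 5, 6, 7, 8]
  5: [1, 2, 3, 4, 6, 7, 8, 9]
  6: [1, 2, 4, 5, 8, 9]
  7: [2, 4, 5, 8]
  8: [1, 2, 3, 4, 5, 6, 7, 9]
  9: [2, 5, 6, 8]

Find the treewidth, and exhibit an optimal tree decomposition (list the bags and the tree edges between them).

Treewidth 4.
One such decomposition:
Bags: B1 = {2, 4, 5, 7, 8}  B2 = {2, 3, 4, 5, 8}  B3 = {2, 4, 5, 6, 8}  B4 = {1, 4, 5, 6, 8}  B5 = {2, 5, 6, 8, 9}
Tree: B1–B2, B1–B3, B3–B4, B3–B5

Each bag holds 5 vertices, so the decomposition has width 4, which upper-bounds the treewidth. For the lower bound, the 5 vertices {1, 4, 5, 6, 8} are pairwise adjacent, and any tree decomposition puts a clique entirely inside one bag — forcing width ≥ 4. Hence tw(G) = 4 exactly.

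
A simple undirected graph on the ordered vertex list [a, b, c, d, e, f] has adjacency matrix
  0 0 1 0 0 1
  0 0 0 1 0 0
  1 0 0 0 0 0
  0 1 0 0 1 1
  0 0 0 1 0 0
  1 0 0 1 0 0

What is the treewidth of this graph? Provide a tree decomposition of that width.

Treewidth 1.
Bags: B1 = {b, d}  B2 = {d, e}  B3 = {d, f}  B4 = {a, f}  B5 = {a, c}
Tree: B1–B2, B2–B3, B3–B4, B4–B5

Each bag holds 2 vertices, so the decomposition has width 1, which upper-bounds the treewidth. Any graph with an edge has treewidth ≥ 1, and G has the edge d–b. Combining the bounds, tw(G) = 1.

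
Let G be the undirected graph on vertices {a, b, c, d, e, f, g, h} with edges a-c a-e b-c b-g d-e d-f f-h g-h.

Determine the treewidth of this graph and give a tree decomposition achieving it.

Treewidth 2.
One optimal decomposition is:
Bags: B1 = {a, d, e}  B2 = {a, d, f}  B3 = {a, f, h}  B4 = {a, g, h}  B5 = {a, b, g}  B6 = {a, b, c}
Tree: B1–B2, B2–B3, B3–B4, B4–B5, B5–B6

Each bag holds 3 vertices, so the decomposition has width 2, which upper-bounds the treewidth. For the lower bound, G contains the cycle a–e–d–f–h–g–b–c–a, so G is not a forest; only forests have treewidth ≤ 1, hence tw(G) ≥ 2. Combining the bounds, tw(G) = 2.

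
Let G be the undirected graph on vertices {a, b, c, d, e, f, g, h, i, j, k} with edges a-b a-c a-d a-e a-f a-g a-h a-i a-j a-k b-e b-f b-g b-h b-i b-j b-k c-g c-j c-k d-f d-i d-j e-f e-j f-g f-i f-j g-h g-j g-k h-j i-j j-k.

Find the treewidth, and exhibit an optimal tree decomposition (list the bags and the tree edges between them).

The largest bag has 5 vertices, giving width 4; this decomposition certifies tw(G) ≤ 4. On the other hand G contains the 5-clique {a, d, f, i, j}. A clique must lie in a single bag of any decomposition, so no decomposition can have width below 4. Hence tw(G) = 4 exactly.

Treewidth 4.
Bags: B1 = {a, b, f, i, j}  B2 = {a, b, f, g, j}  B3 = {a, b, g, j, k}  B4 = {a, d, f, i, j}  B5 = {a, b, g, h, j}  B6 = {a, b, e, f, j}  B7 = {a, c, g, j, k}
Tree: B1–B2, B2–B3, B1–B4, B2–B5, B2–B6, B3–B7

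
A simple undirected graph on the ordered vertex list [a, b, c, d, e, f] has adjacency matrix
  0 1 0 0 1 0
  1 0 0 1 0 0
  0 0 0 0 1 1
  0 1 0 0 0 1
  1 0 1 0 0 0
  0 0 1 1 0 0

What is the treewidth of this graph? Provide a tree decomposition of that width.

Every bag has size at most 3, so the width is 3 − 1 = 2 and tw(G) ≤ 2. The edges f–d–b–a–e–c–f form a cycle, so G is not a tree and its treewidth is at least 2. Hence tw(G) = 2 exactly.

Treewidth 2.
Bags: B1 = {b, d, f}  B2 = {a, b, f}  B3 = {a, e, f}  B4 = {c, e, f}
Tree: B1–B2, B2–B3, B3–B4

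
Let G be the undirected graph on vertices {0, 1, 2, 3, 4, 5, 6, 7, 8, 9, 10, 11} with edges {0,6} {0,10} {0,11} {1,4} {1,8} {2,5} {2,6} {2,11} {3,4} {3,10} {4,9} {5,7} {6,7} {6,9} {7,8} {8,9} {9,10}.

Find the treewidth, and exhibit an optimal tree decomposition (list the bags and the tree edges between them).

Each bag holds 4 vertices, so the decomposition has width 3, which upper-bounds the treewidth. For the lower bound: the 4 vertex sets {2,5,11}, {0}, {6}, {7,8,9,10} are disjoint, each induces a connected subgraph, and every pair is joined by at least one edge of G. Contracting each set to a single vertex therefore yields K_{4} as a minor, and since treewidth is minor-monotone, tw(G) ≥ tw(K_{4}) = 3. Hence tw(G) = 3 exactly.

Treewidth 3.
One such decomposition:
Bags: B1 = {0, 2, 5, 11}  B2 = {0, 2, 5, 6}  B3 = {0, 5, 6, 7}  B4 = {0, 6, 7, 10}  B5 = {6, 7, 9, 10}  B6 = {7, 8, 9, 10}  B7 = {3, 8, 9, 10}  B8 = {3, 4, 8, 9}  B9 = {1, 3, 4, 8}
Tree: B1–B2, B2–B3, B3–B4, B4–B5, B5–B6, B6–B7, B7–B8, B8–B9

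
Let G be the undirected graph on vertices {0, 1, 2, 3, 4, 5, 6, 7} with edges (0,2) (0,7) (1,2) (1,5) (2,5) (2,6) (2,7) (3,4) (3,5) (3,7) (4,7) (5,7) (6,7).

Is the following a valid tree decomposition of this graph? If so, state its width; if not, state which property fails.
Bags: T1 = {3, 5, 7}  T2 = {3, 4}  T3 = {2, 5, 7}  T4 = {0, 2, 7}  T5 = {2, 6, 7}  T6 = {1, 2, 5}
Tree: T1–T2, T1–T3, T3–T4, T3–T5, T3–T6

No — edge (7,4) lies in no bag.

A tree decomposition must satisfy three properties: every vertex lies in some bag; for every edge, both endpoints lie together in some bag; and for every vertex, the bags containing it form a connected subtree. Here edge (7,4) lies in no bag, so the decomposition is invalid.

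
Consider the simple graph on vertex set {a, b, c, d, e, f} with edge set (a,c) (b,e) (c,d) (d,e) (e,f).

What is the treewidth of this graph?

A width-1 tree decomposition is:
Bags: B1 = {d, e}  B2 = {c, d}  B3 = {a, c}  B4 = {b, e}  B5 = {e, f}
Tree: B1–B2, B2–B3, B1–B4, B4–B5
The largest bag has 2 vertices, giving width 1; this decomposition certifies tw(G) ≤ 1. Since G has at least one edge (e.g. d–e), it is not an edgeless graph, so tw(G) ≥ 1. Therefore the treewidth is 1.

1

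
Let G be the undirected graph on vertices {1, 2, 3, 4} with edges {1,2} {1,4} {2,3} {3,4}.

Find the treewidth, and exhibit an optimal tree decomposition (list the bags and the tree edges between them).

Treewidth 2.
One optimal decomposition is:
Bags: B1 = {1, 2, 3}  B2 = {1, 3, 4}
Tree: B1–B2

Every bag has size at most 3, so the width is 3 − 1 = 2 and tw(G) ≤ 2. Since 3–2–1–4–3 is a cycle in G, G is not acyclic. Forests are exactly the graphs of treewidth ≤ 1, so tw(G) ≥ 2. Hence tw(G) = 2 exactly.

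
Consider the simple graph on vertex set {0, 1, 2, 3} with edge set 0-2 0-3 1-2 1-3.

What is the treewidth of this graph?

2

A width-2 tree decomposition is:
Bags: B1 = {1, 2, 3}  B2 = {0, 2, 3}
Tree: B1–B2
Each bag holds 3 vertices, so the decomposition has width 2, which upper-bounds the treewidth. For the lower bound, G contains the cycle 3–1–2–0–3, so G is not a forest; only forests have treewidth ≤ 1, hence tw(G) ≥ 2. Hence tw(G) = 2 exactly.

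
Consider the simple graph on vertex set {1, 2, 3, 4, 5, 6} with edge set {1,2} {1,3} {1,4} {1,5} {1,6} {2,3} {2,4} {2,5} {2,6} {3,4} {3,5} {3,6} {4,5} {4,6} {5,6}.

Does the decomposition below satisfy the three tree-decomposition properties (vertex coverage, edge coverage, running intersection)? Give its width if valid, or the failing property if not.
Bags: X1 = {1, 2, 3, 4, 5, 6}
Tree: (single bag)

Vertex coverage: the bags together contain {1, 2, 3, 4, 5, 6}, the full vertex set. Edge coverage: each edge of G has both endpoints in at least one bag. Running intersection: for every vertex, the bags containing it form a connected subtree. All three properties hold, so this is a valid tree decomposition of width max|bag| − 1 = 5, and hence tw(G) ≤ 5.

Yes; width 5.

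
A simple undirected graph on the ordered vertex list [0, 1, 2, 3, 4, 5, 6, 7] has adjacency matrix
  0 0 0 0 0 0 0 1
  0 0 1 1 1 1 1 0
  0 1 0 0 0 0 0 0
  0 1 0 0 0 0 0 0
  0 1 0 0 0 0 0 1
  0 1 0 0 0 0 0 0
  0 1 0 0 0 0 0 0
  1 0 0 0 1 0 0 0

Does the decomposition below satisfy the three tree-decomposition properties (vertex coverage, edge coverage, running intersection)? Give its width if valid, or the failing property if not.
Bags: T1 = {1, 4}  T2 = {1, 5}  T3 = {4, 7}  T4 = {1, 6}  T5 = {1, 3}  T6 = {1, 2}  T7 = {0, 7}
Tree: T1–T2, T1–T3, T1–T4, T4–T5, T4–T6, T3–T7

Vertex coverage: the bags together contain {0, 1, 2, 3, 4, 5, 6, 7}, the full vertex set. Edge coverage: each edge of G has both endpoints in at least one bag. Running intersection: for every vertex, the bags containing it form a connected subtree. All three properties hold, so this is a valid tree decomposition of width max|bag| − 1 = 1, and hence tw(G) ≤ 1.

Yes; width 1.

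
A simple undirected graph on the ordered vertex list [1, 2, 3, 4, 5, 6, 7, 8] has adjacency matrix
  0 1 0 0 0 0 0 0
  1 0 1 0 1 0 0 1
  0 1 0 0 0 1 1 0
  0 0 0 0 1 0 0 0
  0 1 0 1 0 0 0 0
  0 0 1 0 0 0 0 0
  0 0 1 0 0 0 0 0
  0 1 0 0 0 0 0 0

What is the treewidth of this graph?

A width-1 tree decomposition is:
Bags: B1 = {2, 8}  B2 = {2, 3}  B3 = {1, 2}  B4 = {3, 6}  B5 = {2, 5}  B6 = {3, 7}  B7 = {4, 5}
Tree: B1–B2, B1–B3, B2–B4, B3–B5, B2–B6, B5–B7
Each bag holds 2 vertices, so the decomposition has width 1, which upper-bounds the treewidth. G has an edge, so its treewidth is at least 1. The upper and lower bounds meet at 1, so that is the treewidth.

1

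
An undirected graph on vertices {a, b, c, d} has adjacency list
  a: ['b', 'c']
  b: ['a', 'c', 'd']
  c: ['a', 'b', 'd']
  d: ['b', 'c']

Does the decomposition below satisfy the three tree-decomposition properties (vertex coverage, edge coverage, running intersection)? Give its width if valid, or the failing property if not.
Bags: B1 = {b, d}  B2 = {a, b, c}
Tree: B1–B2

No — edge (c,d) lies in no bag.

A tree decomposition must satisfy three properties: every vertex lies in some bag; for every edge, both endpoints lie together in some bag; and for every vertex, the bags containing it form a connected subtree. Here edge (c,d) lies in no bag, so the decomposition is invalid.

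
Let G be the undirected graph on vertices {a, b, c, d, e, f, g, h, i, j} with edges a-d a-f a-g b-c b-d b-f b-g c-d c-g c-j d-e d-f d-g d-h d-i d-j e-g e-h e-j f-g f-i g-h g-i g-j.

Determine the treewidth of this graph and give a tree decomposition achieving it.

Treewidth 3.
One such decomposition:
Bags: B1 = {d, f, g, i}  B2 = {b, d, f, g}  B3 = {b, c, d, g}  B4 = {c, d, g, j}  B5 = {d, e, g, j}  B6 = {a, d, f, g}  B7 = {d, e, g, h}
Tree: B1–B2, B2–B3, B3–B4, B4–B5, B2–B6, B5–B7

Each bag holds 4 vertices, so the decomposition has width 3, which upper-bounds the treewidth. Conversely, {a, d, f, g} is a clique of size 4, and the vertices of any clique must share a bag in every tree decomposition; so some bag has ≥ 4 vertices and tw(G) ≥ 3. Hence tw(G) = 3 exactly.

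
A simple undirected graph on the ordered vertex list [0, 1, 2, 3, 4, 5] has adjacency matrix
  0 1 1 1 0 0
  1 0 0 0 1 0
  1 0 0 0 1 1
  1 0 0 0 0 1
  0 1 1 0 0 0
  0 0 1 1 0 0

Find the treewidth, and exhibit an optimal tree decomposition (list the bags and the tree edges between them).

Every bag has size at most 3, so the width is 3 − 1 = 2 and tw(G) ≤ 2. The edges 4–1–0–2–4 form a cycle, so G is not a tree and its treewidth is at least 2. Therefore the treewidth is 2.

Treewidth 2.
One such decomposition:
Bags: B1 = {1, 2, 4}  B2 = {0, 1, 2}  B3 = {0, 2, 5}  B4 = {0, 3, 5}
Tree: B1–B2, B2–B3, B3–B4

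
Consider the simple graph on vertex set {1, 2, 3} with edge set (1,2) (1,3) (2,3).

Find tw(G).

A width-2 tree decomposition is:
Bags: B1 = {1, 2, 3}
Tree: (single bag)
A single bag containing all 3 vertices is trivially a valid decomposition of width 2. On the other hand G contains the 3-clique {1, 2, 3}. A clique must lie in a single bag of any decomposition, so no decomposition can have width below 2. Hence tw(G) = 2 exactly.

2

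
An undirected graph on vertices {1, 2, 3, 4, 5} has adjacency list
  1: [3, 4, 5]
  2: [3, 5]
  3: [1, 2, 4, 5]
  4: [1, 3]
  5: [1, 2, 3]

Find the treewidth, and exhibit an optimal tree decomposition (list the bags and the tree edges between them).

Treewidth 2.
One optimal decomposition is:
Bags: B1 = {1, 3, 4}  B2 = {1, 3, 5}  B3 = {2, 3, 5}
Tree: B1–B2, B2–B3

Each bag holds 3 vertices, so the decomposition has width 2, which upper-bounds the treewidth. On the other hand G contains the 3-clique {1, 3, 4}. A clique must lie in a single bag of any decomposition, so no decomposition can have width below 2. Therefore the treewidth is 2.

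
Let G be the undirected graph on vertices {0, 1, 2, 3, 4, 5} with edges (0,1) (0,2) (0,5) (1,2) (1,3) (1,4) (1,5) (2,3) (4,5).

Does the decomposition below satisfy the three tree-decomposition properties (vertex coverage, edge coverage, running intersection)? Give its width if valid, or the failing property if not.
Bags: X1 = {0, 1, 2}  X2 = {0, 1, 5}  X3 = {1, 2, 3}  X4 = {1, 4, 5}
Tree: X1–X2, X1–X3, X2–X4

Yes; width 2.

Checking the three conditions: (i) the bags cover all of {0, 1, 2, 3, 4, 5}; (ii) for each edge, some bag contains both endpoints; (iii) the bags containing any fixed vertex form a subtree. All hold, so the decomposition is valid with width 3 − 1 = 2.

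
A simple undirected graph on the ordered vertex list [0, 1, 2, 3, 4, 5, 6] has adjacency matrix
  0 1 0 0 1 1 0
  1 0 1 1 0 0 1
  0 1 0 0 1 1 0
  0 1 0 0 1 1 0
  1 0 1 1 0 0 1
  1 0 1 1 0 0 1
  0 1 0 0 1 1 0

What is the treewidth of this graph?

A width-3 tree decomposition is:
Bags: B1 = {0, 1, 4, 5}  B2 = {1, 4, 5, 6}  B3 = {1, 3, 4, 5}  B4 = {1, 2, 4, 5}
Tree: B1–B2, B2–B3, B3–B4
Each bag holds 4 vertices, so the decomposition has width 3, which upper-bounds the treewidth. For the lower bound: the 4 vertex sets {0,1}, {4,6}, {5}, {3} are disjoint, each induces a connected subgraph, and every pair is joined by at least one edge of G. Contracting each set to a single vertex therefore yields K_{4} as a minor, and since treewidth is minor-monotone, tw(G) ≥ tw(K_{4}) = 3. The upper and lower bounds meet at 3, so that is the treewidth.

3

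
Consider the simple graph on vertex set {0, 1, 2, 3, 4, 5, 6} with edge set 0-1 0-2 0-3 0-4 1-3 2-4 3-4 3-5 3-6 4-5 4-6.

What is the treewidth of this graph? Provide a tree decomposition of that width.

The largest bag has 3 vertices, giving width 2; this decomposition certifies tw(G) ≤ 2. Conversely, {0, 2, 4} is a clique of size 3, and the vertices of any clique must share a bag in every tree decomposition; so some bag has ≥ 3 vertices and tw(G) ≥ 2. The upper and lower bounds meet at 2, so that is the treewidth.

Treewidth 2.
One optimal decomposition is:
Bags: B1 = {0, 3, 4}  B2 = {3, 4, 5}  B3 = {0, 2, 4}  B4 = {3, 4, 6}  B5 = {0, 1, 3}
Tree: B1–B2, B1–B3, B2–B4, B1–B5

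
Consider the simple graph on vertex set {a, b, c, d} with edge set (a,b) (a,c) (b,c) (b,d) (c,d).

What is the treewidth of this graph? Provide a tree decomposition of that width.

Every bag has size at most 3, so the width is 3 − 1 = 2 and tw(G) ≤ 2. For the lower bound, the 3 vertices {b, c, d} are pairwise adjacent, and any tree decomposition puts a clique entirely inside one bag — forcing width ≥ 2. The upper and lower bounds meet at 2, so that is the treewidth.

Treewidth 2.
One optimal decomposition is:
Bags: B1 = {a, b, c}  B2 = {b, c, d}
Tree: B1–B2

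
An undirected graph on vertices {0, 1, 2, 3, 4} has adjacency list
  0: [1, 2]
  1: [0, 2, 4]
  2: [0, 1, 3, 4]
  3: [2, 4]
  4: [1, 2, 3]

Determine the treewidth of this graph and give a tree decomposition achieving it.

Every bag has size at most 3, so the width is 3 − 1 = 2 and tw(G) ≤ 2. For the lower bound, the 3 vertices {0, 1, 2} are pairwise adjacent, and any tree decomposition puts a clique entirely inside one bag — forcing width ≥ 2. Hence tw(G) = 2 exactly.

Treewidth 2.
One such decomposition:
Bags: B1 = {1, 2, 4}  B2 = {2, 3, 4}  B3 = {0, 1, 2}
Tree: B1–B2, B1–B3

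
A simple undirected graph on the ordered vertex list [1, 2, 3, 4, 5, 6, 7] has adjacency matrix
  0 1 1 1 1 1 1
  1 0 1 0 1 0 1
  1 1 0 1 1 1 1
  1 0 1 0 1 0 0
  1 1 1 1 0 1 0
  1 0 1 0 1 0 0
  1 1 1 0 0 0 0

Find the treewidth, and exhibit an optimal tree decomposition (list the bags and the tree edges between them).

Treewidth 3.
One such decomposition:
Bags: B1 = {1, 2, 3, 5}  B2 = {1, 2, 3, 7}  B3 = {1, 3, 4, 5}  B4 = {1, 3, 5, 6}
Tree: B1–B2, B1–B3, B3–B4

The largest bag has 4 vertices, giving width 3; this decomposition certifies tw(G) ≤ 3. On the other hand G contains the 4-clique {1, 2, 3, 5}. A clique must lie in a single bag of any decomposition, so no decomposition can have width below 3. The upper and lower bounds meet at 3, so that is the treewidth.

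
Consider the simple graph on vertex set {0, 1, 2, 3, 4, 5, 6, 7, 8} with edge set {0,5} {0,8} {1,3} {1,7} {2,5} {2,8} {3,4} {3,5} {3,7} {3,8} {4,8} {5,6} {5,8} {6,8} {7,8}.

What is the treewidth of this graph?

2

A width-2 tree decomposition is:
Bags: B1 = {1, 3, 7}  B2 = {3, 7, 8}  B3 = {3, 5, 8}  B4 = {5, 6, 8}  B5 = {2, 5, 8}  B6 = {3, 4, 8}  B7 = {0, 5, 8}
Tree: B1–B2, B2–B3, B3–B4, B4–B5, B2–B6, B5–B7
The largest bag has 3 vertices, giving width 2; this decomposition certifies tw(G) ≤ 2. Conversely, {3, 4, 8} is a clique of size 3, and the vertices of any clique must share a bag in every tree decomposition; so some bag has ≥ 3 vertices and tw(G) ≥ 2. Hence tw(G) = 2 exactly.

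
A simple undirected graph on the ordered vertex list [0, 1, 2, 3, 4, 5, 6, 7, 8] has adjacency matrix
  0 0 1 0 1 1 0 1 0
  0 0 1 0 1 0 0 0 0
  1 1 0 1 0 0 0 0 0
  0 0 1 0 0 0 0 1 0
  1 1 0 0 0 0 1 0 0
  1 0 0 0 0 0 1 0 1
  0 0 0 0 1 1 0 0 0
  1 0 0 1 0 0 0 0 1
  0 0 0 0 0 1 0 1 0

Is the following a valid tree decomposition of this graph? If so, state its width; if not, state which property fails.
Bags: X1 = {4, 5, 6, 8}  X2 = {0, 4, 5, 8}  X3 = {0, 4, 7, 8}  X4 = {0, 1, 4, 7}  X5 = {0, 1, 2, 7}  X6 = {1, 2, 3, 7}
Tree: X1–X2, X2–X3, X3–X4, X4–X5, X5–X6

Checking the three conditions: (i) the bags cover all of {0, 1, 2, 3, 4, 5, 6, 7, 8}; (ii) for each edge, some bag contains both endpoints; (iii) the bags containing any fixed vertex form a subtree. All hold, so the decomposition is valid with width 4 − 1 = 3.

Yes; width 3.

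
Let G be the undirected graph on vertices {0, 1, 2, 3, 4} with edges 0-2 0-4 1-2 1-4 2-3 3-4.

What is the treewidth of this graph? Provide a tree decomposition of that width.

Treewidth 2.
Bags: B1 = {2, 3, 4}  B2 = {0, 2, 4}  B3 = {1, 2, 4}
Tree: B1–B2, B2–B3

Each bag holds 3 vertices, so the decomposition has width 2, which upper-bounds the treewidth. Since 3–4–0–2–3 is a cycle in G, G is not acyclic. Forests are exactly the graphs of treewidth ≤ 1, so tw(G) ≥ 2. Combining the bounds, tw(G) = 2.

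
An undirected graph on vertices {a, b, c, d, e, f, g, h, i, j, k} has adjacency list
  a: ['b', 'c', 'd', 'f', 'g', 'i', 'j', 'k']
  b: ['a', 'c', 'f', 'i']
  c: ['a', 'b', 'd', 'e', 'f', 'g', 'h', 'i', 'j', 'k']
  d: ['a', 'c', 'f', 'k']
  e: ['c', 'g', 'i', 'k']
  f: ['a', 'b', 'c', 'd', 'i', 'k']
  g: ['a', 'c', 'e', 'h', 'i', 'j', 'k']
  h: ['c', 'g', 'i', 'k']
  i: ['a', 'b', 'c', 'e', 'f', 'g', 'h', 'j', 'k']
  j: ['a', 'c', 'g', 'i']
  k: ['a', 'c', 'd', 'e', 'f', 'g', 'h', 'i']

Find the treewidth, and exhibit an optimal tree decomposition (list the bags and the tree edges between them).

Treewidth 4.
One optimal decomposition is:
Bags: B1 = {a, c, g, i, k}  B2 = {a, c, g, i, j}  B3 = {c, e, g, i, k}  B4 = {c, g, h, i, k}  B5 = {a, c, f, i, k}  B6 = {a, c, d, f, k}  B7 = {a, b, c, f, i}
Tree: B1–B2, B1–B3, B3–B4, B1–B5, B5–B6, B5–B7

Every bag has size at most 5, so the width is 5 − 1 = 4 and tw(G) ≤ 4. On the other hand G contains the 5-clique {a, c, d, f, k}. A clique must lie in a single bag of any decomposition, so no decomposition can have width below 4. Combining the bounds, tw(G) = 4.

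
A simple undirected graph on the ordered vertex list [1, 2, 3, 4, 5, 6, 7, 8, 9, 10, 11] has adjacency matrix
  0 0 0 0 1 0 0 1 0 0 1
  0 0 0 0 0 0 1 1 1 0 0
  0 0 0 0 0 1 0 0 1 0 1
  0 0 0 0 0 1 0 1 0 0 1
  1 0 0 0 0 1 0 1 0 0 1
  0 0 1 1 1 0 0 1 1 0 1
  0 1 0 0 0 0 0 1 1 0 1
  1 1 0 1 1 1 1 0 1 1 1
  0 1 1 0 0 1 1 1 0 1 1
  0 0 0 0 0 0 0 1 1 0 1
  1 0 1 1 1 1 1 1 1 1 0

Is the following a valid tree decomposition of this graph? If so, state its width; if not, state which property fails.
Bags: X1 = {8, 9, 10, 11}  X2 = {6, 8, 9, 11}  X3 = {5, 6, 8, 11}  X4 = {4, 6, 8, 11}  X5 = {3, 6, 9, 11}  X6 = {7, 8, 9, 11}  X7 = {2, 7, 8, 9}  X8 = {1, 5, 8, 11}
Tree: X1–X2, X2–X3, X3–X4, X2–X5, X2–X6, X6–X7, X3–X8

Yes; width 3.

Checking the three conditions: (i) the bags cover all of {1, 2, 3, 4, 5, 6, 7, 8, 9, 10, 11}; (ii) for each edge, some bag contains both endpoints; (iii) the bags containing any fixed vertex form a subtree. All hold, so the decomposition is valid with width 4 − 1 = 3.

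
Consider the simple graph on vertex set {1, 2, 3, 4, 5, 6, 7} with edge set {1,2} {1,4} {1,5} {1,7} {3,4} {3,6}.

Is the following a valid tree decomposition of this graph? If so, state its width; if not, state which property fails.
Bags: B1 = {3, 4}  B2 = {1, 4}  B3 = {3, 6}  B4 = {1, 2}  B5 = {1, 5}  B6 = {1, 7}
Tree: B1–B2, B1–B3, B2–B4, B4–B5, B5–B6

Yes; width 1.

Checking the three conditions: (i) the bags cover all of {1, 2, 3, 4, 5, 6, 7}; (ii) for each edge, some bag contains both endpoints; (iii) the bags containing any fixed vertex form a subtree. All hold, so the decomposition is valid with width 2 − 1 = 1.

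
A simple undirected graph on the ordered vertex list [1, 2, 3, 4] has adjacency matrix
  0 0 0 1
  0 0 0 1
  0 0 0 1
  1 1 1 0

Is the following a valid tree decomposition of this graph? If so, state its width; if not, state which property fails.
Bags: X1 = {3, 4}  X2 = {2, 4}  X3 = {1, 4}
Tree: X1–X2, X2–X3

Yes; width 1.

Every vertex of G appears in some bag (union = {1, 2, 3, 4}); every edge is covered by a bag; and for each vertex v the set of bags containing v is connected in the bag tree. The decomposition is therefore valid. The largest bag has 2 vertices, so the width is 1.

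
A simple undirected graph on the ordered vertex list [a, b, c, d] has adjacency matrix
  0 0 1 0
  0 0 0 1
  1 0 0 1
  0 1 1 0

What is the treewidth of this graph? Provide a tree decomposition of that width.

Treewidth 1.
One such decomposition:
Bags: B1 = {c, d}  B2 = {b, d}  B3 = {a, c}
Tree: B1–B2, B1–B3

The largest bag has 2 vertices, giving width 1; this decomposition certifies tw(G) ≤ 1. Any graph with an edge has treewidth ≥ 1, and G has the edge c–d. Combining the bounds, tw(G) = 1.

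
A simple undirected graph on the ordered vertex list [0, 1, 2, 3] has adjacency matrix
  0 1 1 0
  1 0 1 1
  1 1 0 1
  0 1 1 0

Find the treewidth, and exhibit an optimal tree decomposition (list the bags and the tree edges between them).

The largest bag has 3 vertices, giving width 2; this decomposition certifies tw(G) ≤ 2. On the other hand G contains the 3-clique {0, 1, 2}. A clique must lie in a single bag of any decomposition, so no decomposition can have width below 2. Combining the bounds, tw(G) = 2.

Treewidth 2.
One such decomposition:
Bags: B1 = {0, 1, 2}  B2 = {1, 2, 3}
Tree: B1–B2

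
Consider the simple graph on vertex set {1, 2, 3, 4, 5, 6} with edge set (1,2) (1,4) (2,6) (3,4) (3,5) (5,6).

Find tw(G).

A width-2 tree decomposition is:
Bags: B1 = {1, 2, 6}  B2 = {1, 5, 6}  B3 = {1, 3, 5}  B4 = {1, 3, 4}
Tree: B1–B2, B2–B3, B3–B4
The largest bag has 3 vertices, giving width 2; this decomposition certifies tw(G) ≤ 2. For the lower bound, G contains the cycle 1–2–6–5–3–4–1, so G is not a forest; only forests have treewidth ≤ 1, hence tw(G) ≥ 2. Combining the bounds, tw(G) = 2.

2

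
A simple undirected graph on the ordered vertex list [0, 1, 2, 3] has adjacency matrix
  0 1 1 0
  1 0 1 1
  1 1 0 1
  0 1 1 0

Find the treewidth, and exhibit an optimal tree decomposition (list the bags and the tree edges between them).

Treewidth 2.
One such decomposition:
Bags: B1 = {1, 2, 3}  B2 = {0, 1, 2}
Tree: B1–B2

Each bag holds 3 vertices, so the decomposition has width 2, which upper-bounds the treewidth. Conversely, {0, 1, 2} is a clique of size 3, and the vertices of any clique must share a bag in every tree decomposition; so some bag has ≥ 3 vertices and tw(G) ≥ 2. Combining the bounds, tw(G) = 2.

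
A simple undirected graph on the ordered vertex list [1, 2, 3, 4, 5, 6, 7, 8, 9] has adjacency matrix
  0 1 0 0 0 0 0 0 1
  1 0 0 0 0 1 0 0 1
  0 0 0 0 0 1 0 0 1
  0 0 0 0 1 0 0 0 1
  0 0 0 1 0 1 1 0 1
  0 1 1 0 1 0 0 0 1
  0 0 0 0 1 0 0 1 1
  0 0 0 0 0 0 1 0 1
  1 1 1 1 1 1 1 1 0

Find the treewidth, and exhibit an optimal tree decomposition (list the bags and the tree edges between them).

Each bag holds 3 vertices, so the decomposition has width 2, which upper-bounds the treewidth. On the other hand G contains the 3-clique {1, 2, 9}. A clique must lie in a single bag of any decomposition, so no decomposition can have width below 2. The upper and lower bounds meet at 2, so that is the treewidth.

Treewidth 2.
One optimal decomposition is:
Bags: B1 = {5, 6, 9}  B2 = {2, 6, 9}  B3 = {5, 7, 9}  B4 = {7, 8, 9}  B5 = {3, 6, 9}  B6 = {1, 2, 9}  B7 = {4, 5, 9}
Tree: B1–B2, B1–B3, B3–B4, B1–B5, B2–B6, B3–B7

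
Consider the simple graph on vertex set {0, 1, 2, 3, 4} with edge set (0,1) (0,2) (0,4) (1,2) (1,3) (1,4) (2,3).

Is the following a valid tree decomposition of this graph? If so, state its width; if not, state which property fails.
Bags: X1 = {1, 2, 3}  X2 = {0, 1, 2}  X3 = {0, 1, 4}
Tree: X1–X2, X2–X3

Checking the three conditions: (i) the bags cover all of {0, 1, 2, 3, 4}; (ii) for each edge, some bag contains both endpoints; (iii) the bags containing any fixed vertex form a subtree. All hold, so the decomposition is valid with width 3 − 1 = 2.

Yes; width 2.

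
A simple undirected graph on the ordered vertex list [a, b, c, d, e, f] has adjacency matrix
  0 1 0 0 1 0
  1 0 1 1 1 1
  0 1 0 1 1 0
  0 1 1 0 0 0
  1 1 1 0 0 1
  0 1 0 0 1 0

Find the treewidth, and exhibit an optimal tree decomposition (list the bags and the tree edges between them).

Treewidth 2.
One such decomposition:
Bags: B1 = {b, c, e}  B2 = {b, e, f}  B3 = {a, b, e}  B4 = {b, c, d}
Tree: B1–B2, B1–B3, B1–B4

Each bag holds 3 vertices, so the decomposition has width 2, which upper-bounds the treewidth. For the lower bound, the 3 vertices {b, c, d} are pairwise adjacent, and any tree decomposition puts a clique entirely inside one bag — forcing width ≥ 2. Combining the bounds, tw(G) = 2.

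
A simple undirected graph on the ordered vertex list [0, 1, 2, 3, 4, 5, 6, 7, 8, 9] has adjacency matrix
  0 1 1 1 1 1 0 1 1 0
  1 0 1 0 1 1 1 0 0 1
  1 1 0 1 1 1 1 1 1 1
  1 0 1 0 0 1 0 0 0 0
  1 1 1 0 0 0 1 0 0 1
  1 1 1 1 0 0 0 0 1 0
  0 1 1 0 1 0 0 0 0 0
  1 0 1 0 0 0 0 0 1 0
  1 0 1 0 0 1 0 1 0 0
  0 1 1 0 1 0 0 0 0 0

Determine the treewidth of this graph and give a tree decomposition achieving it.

Every bag has size at most 4, so the width is 4 − 1 = 3 and tw(G) ≤ 3. On the other hand G contains the 4-clique {0, 1, 2, 4}. A clique must lie in a single bag of any decomposition, so no decomposition can have width below 3. Therefore the treewidth is 3.

Treewidth 3.
One optimal decomposition is:
Bags: B1 = {0, 2, 5, 8}  B2 = {0, 1, 2, 5}  B3 = {0, 1, 2, 4}  B4 = {0, 2, 7, 8}  B5 = {1, 2, 4, 6}  B6 = {1, 2, 4, 9}  B7 = {0, 2, 3, 5}
Tree: B1–B2, B2–B3, B1–B4, B3–B5, B5–B6, B1–B7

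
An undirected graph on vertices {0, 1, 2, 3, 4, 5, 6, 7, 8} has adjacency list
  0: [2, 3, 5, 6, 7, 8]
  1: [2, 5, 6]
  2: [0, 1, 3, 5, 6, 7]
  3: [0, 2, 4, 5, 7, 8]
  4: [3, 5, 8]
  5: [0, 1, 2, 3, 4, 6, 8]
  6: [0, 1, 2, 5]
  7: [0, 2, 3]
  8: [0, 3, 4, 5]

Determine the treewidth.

A width-3 tree decomposition is:
Bags: B1 = {0, 2, 5, 6}  B2 = {0, 2, 3, 5}  B3 = {0, 2, 3, 7}  B4 = {1, 2, 5, 6}  B5 = {0, 3, 5, 8}  B6 = {3, 4, 5, 8}
Tree: B1–B2, B2–B3, B1–B4, B2–B5, B5–B6
The largest bag has 4 vertices, giving width 3; this decomposition certifies tw(G) ≤ 3. On the other hand G contains the 4-clique {0, 3, 5, 8}. A clique must lie in a single bag of any decomposition, so no decomposition can have width below 3. Therefore the treewidth is 3.

3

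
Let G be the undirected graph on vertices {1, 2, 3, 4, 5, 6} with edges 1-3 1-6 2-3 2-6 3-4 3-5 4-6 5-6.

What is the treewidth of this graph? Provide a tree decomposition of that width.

Every bag has size at most 3, so the width is 3 − 1 = 2 and tw(G) ≤ 2. Since 6–2–3–5–6 is a cycle in G, G is not acyclic. Forests are exactly the graphs of treewidth ≤ 1, so tw(G) ≥ 2. The upper and lower bounds meet at 2, so that is the treewidth.

Treewidth 2.
One optimal decomposition is:
Bags: B1 = {2, 3, 6}  B2 = {3, 5, 6}  B3 = {3, 4, 6}  B4 = {1, 3, 6}
Tree: B1–B2, B2–B3, B3–B4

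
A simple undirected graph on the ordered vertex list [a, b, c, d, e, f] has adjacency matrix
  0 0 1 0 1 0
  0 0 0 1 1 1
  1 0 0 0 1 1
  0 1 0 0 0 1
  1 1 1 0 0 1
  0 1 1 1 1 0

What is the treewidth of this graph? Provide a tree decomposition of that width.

Every bag has size at most 3, so the width is 3 − 1 = 2 and tw(G) ≤ 2. For the lower bound, the 3 vertices {a, c, e} are pairwise adjacent, and any tree decomposition puts a clique entirely inside one bag — forcing width ≥ 2. Therefore the treewidth is 2.

Treewidth 2.
One such decomposition:
Bags: B1 = {c, e, f}  B2 = {b, e, f}  B3 = {a, c, e}  B4 = {b, d, f}
Tree: B1–B2, B1–B3, B2–B4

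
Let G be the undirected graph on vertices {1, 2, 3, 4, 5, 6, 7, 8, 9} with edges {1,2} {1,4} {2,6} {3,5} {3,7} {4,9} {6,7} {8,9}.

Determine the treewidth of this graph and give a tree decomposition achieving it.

Treewidth 1.
One optimal decomposition is:
Bags: B1 = {3, 5}  B2 = {3, 7}  B3 = {6, 7}  B4 = {2, 6}  B5 = {1, 2}  B6 = {1, 4}  B7 = {4, 9}  B8 = {8, 9}
Tree: B1–B2, B2–B3, B3–B4, B4–B5, B5–B6, B6–B7, B7–B8

The largest bag has 2 vertices, giving width 1; this decomposition certifies tw(G) ≤ 1. G has an edge, so its treewidth is at least 1. Combining the bounds, tw(G) = 1.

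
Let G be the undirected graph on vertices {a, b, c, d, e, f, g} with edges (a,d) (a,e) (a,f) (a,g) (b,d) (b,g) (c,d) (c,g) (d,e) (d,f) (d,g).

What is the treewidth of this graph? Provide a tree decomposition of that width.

Treewidth 2.
One such decomposition:
Bags: B1 = {a, d, g}  B2 = {a, d, f}  B3 = {b, d, g}  B4 = {a, d, e}  B5 = {c, d, g}
Tree: B1–B2, B1–B3, B2–B4, B3–B5

Every bag has size at most 3, so the width is 3 − 1 = 2 and tw(G) ≤ 2. On the other hand G contains the 3-clique {c, d, g}. A clique must lie in a single bag of any decomposition, so no decomposition can have width below 2. Therefore the treewidth is 2.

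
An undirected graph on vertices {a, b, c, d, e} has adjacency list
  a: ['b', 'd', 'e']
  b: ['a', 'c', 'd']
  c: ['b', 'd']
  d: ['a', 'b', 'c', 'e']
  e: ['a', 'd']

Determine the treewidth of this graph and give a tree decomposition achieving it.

Every bag has size at most 3, so the width is 3 − 1 = 2 and tw(G) ≤ 2. Conversely, {b, c, d} is a clique of size 3, and the vertices of any clique must share a bag in every tree decomposition; so some bag has ≥ 3 vertices and tw(G) ≥ 2. Therefore the treewidth is 2.

Treewidth 2.
Bags: B1 = {b, c, d}  B2 = {a, b, d}  B3 = {a, d, e}
Tree: B1–B2, B2–B3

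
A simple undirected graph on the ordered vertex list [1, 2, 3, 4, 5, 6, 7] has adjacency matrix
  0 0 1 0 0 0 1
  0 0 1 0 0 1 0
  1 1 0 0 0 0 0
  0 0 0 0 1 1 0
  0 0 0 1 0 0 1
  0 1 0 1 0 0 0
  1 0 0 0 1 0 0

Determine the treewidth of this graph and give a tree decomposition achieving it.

Each bag holds 3 vertices, so the decomposition has width 2, which upper-bounds the treewidth. For the lower bound, G contains the cycle 4–5–7–1–3–2–6–4, so G is not a forest; only forests have treewidth ≤ 1, hence tw(G) ≥ 2. Combining the bounds, tw(G) = 2.

Treewidth 2.
One optimal decomposition is:
Bags: B1 = {4, 5, 7}  B2 = {1, 4, 7}  B3 = {1, 3, 4}  B4 = {2, 3, 4}  B5 = {2, 4, 6}
Tree: B1–B2, B2–B3, B3–B4, B4–B5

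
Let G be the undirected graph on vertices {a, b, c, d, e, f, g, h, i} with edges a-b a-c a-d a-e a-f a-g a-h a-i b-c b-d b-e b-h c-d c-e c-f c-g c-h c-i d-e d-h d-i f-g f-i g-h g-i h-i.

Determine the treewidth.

4

A width-4 tree decomposition is:
Bags: B1 = {a, c, d, h, i}  B2 = {a, b, c, d, h}  B3 = {a, c, g, h, i}  B4 = {a, b, c, d, e}  B5 = {a, c, f, g, i}
Tree: B1–B2, B1–B3, B2–B4, B3–B5
Every bag has size at most 5, so the width is 5 − 1 = 4 and tw(G) ≤ 4. Conversely, {a, b, c, d, e} is a clique of size 5, and the vertices of any clique must share a bag in every tree decomposition; so some bag has ≥ 5 vertices and tw(G) ≥ 4. Hence tw(G) = 4 exactly.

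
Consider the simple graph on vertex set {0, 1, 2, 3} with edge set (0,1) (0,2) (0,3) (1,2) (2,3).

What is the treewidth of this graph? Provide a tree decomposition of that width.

Treewidth 2.
Bags: B1 = {0, 1, 2}  B2 = {0, 2, 3}
Tree: B1–B2

Each bag holds 3 vertices, so the decomposition has width 2, which upper-bounds the treewidth. On the other hand G contains the 3-clique {0, 1, 2}. A clique must lie in a single bag of any decomposition, so no decomposition can have width below 2. The upper and lower bounds meet at 2, so that is the treewidth.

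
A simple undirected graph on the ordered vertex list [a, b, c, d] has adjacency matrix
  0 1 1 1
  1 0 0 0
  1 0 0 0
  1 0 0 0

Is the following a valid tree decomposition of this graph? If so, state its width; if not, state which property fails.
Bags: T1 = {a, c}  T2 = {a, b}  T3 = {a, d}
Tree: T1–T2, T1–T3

Yes; width 1.

Vertex coverage: the bags together contain {a, b, c, d}, the full vertex set. Edge coverage: each edge of G has both endpoints in at least one bag. Running intersection: for every vertex, the bags containing it form a connected subtree. All three properties hold, so this is a valid tree decomposition of width max|bag| − 1 = 1, and hence tw(G) ≤ 1.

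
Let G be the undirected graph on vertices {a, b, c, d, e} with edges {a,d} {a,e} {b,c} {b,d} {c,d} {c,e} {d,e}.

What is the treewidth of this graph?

A width-2 tree decomposition is:
Bags: B1 = {a, d, e}  B2 = {c, d, e}  B3 = {b, c, d}
Tree: B1–B2, B2–B3
Each bag holds 3 vertices, so the decomposition has width 2, which upper-bounds the treewidth. On the other hand G contains the 3-clique {c, d, e}. A clique must lie in a single bag of any decomposition, so no decomposition can have width below 2. Hence tw(G) = 2 exactly.

2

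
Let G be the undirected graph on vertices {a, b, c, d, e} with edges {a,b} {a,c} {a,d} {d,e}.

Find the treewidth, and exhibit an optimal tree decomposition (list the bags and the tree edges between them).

The largest bag has 2 vertices, giving width 1; this decomposition certifies tw(G) ≤ 1. Since G has at least one edge (e.g. c–a), it is not an edgeless graph, so tw(G) ≥ 1. Therefore the treewidth is 1.

Treewidth 1.
One optimal decomposition is:
Bags: B1 = {a, c}  B2 = {a, b}  B3 = {a, d}  B4 = {d, e}
Tree: B1–B2, B1–B3, B3–B4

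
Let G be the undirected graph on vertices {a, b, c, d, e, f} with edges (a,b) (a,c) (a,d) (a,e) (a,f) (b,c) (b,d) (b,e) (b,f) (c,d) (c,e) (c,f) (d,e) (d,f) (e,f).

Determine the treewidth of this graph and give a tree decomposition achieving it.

A single bag containing all 6 vertices is trivially a valid decomposition of width 5. Conversely, {a, b, c, d, e, f} is a clique of size 6, and the vertices of any clique must share a bag in every tree decomposition; so some bag has ≥ 6 vertices and tw(G) ≥ 5. Hence tw(G) = 5 exactly.

Treewidth 5.
Bags: B1 = {a, b, c, d, e, f}
Tree: (single bag)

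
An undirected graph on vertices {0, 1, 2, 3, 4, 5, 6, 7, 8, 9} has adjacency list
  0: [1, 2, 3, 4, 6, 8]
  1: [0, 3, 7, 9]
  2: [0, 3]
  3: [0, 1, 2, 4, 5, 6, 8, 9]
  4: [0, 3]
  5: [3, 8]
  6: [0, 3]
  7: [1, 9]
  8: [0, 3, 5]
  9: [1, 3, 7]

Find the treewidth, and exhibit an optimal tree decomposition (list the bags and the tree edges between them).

The largest bag has 3 vertices, giving width 2; this decomposition certifies tw(G) ≤ 2. On the other hand G contains the 3-clique {0, 1, 3}. A clique must lie in a single bag of any decomposition, so no decomposition can have width below 2. Hence tw(G) = 2 exactly.

Treewidth 2.
Bags: B1 = {0, 3, 6}  B2 = {0, 3, 8}  B3 = {0, 1, 3}  B4 = {1, 3, 9}  B5 = {1, 7, 9}  B6 = {0, 2, 3}  B7 = {3, 5, 8}  B8 = {0, 3, 4}
Tree: B1–B2, B1–B3, B3–B4, B4–B5, B1–B6, B2–B7, B3–B8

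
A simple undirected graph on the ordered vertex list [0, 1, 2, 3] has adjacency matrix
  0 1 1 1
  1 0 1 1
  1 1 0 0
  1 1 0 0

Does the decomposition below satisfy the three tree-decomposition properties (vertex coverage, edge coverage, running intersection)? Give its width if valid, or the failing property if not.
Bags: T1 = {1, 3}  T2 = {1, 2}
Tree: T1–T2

No — vertex 0 appears in no bag.

A tree decomposition must satisfy three properties: every vertex lies in some bag; for every edge, both endpoints lie together in some bag; and for every vertex, the bags containing it form a connected subtree. Here vertex 0 appears in no bag, so the decomposition is invalid.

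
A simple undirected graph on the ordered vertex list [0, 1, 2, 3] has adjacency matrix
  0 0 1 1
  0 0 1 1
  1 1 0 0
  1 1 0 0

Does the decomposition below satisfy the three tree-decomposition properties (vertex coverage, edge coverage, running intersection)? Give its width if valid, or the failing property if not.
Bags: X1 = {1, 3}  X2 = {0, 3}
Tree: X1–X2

No — vertex 2 appears in no bag.

A tree decomposition must satisfy three properties: every vertex lies in some bag; for every edge, both endpoints lie together in some bag; and for every vertex, the bags containing it form a connected subtree. Here vertex 2 appears in no bag, so the decomposition is invalid.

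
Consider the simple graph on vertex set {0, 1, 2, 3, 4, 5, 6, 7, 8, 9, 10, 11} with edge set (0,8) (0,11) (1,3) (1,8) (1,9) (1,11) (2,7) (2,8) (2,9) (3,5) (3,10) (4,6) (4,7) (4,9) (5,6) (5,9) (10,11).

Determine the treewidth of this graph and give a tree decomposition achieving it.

Treewidth 3.
Bags: B1 = {2, 4, 6, 7}  B2 = {2, 4, 6, 9}  B3 = {2, 5, 6, 9}  B4 = {2, 5, 8, 9}  B5 = {1, 5, 8, 9}  B6 = {1, 3, 5, 8}  B7 = {0, 1, 3, 8}  B8 = {0, 1, 3, 11}  B9 = {0, 3, 10, 11}
Tree: B1–B2, B2–B3, B3–B4, B4–B5, B5–B6, B6–B7, B7–B8, B8–B9

Each bag holds 4 vertices, so the decomposition has width 3, which upper-bounds the treewidth. For the lower bound: the 4 vertex sets {4,6,7}, {2}, {9}, {1,3,5,8} are disjoint, each induces a connected subgraph, and every pair is joined by at least one edge of G. Contracting each set to a single vertex therefore yields K_{4} as a minor, and since treewidth is minor-monotone, tw(G) ≥ tw(K_{4}) = 3. Therefore the treewidth is 3.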